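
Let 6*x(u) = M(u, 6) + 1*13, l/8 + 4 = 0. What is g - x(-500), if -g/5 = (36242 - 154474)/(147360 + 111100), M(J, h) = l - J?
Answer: -6038615/77538 ≈ -77.879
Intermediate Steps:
l = -32 (l = -32 + 8*0 = -32 + 0 = -32)
M(J, h) = -32 - J
x(u) = -19/6 - u/6 (x(u) = ((-32 - u) + 1*13)/6 = ((-32 - u) + 13)/6 = (-19 - u)/6 = -19/6 - u/6)
g = 29558/12923 (g = -5*(36242 - 154474)/(147360 + 111100) = -(-591160)/258460 = -5*(-29558/64615) = 29558/12923 ≈ 2.2872)
g - x(-500) = 29558/12923 - (-19/6 - ⅙*(-500)) = 29558/12923 - (-19/6 + 250/3) = 29558/12923 - 1*481/6 = 29558/12923 - 481/6 = -6038615/77538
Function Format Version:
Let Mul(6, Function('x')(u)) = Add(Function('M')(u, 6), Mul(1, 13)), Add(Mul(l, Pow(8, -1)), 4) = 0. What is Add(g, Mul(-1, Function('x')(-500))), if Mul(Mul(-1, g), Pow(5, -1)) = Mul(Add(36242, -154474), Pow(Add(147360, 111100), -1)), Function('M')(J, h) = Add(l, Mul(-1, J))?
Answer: Rational(-6038615, 77538) ≈ -77.879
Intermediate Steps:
l = -32 (l = Add(-32, Mul(8, 0)) = Add(-32, 0) = -32)
Function('M')(J, h) = Add(-32, Mul(-1, J))
Function('x')(u) = Add(Rational(-19, 6), Mul(Rational(-1, 6), u)) (Function('x')(u) = Mul(Rational(1, 6), Add(Add(-32, Mul(-1, u)), Mul(1, 13))) = Mul(Rational(1, 6), Add(Add(-32, Mul(-1, u)), 13)) = Mul(Rational(1, 6), Add(-19, Mul(-1, u))) = Add(Rational(-19, 6), Mul(Rational(-1, 6), u)))
g = Rational(29558, 12923) (g = Mul(-5, Mul(Add(36242, -154474), Pow(Add(147360, 111100), -1))) = Mul(-5, Mul(-118232, Pow(258460, -1))) = Mul(-5, Mul(-118232, Rational(1, 258460))) = Mul(-5, Rational(-29558, 64615)) = Rational(29558, 12923) ≈ 2.2872)
Add(g, Mul(-1, Function('x')(-500))) = Add(Rational(29558, 12923), Mul(-1, Add(Rational(-19, 6), Mul(Rational(-1, 6), -500)))) = Add(Rational(29558, 12923), Mul(-1, Add(Rational(-19, 6), Rational(250, 3)))) = Add(Rational(29558, 12923), Mul(-1, Rational(481, 6))) = Add(Rational(29558, 12923), Rational(-481, 6)) = Rational(-6038615, 77538)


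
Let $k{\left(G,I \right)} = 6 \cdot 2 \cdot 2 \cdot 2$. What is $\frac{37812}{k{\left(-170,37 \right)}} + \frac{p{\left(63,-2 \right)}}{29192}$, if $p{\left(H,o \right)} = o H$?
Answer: $\frac{2874484}{3649} \approx 787.75$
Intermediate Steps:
$p{\left(H,o \right)} = H o$
$k{\left(G,I \right)} = 48$ ($k{\left(G,I \right)} = 6 \cdot 4 \cdot 2 = 6 \cdot 8 = 48$)
$\frac{37812}{k{\left(-170,37 \right)}} + \frac{p{\left(63,-2 \right)}}{29192} = \frac{37812}{48} + \frac{63 \left(-2\right)}{29192} = 37812 \cdot \frac{1}{48} - \frac{63}{14596} = \frac{3151}{4} - \frac{63}{14596} = \frac{2874484}{3649}$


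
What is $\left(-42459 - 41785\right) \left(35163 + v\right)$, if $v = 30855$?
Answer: $-5561620392$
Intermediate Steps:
$\left(-42459 - 41785\right) \left(35163 + v\right) = \left(-42459 - 41785\right) \left(35163 + 30855\right) = \left(-84244\right) 66018 = -5561620392$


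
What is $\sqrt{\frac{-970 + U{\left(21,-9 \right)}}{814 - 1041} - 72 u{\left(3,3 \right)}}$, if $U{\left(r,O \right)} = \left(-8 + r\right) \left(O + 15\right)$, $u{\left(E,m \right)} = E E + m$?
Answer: $\frac{2 i \sqrt{11079643}}{227} \approx 29.327 i$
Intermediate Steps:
$u{\left(E,m \right)} = m + E^{2}$ ($u{\left(E,m \right)} = E^{2} + m = m + E^{2}$)
$U{\left(r,O \right)} = \left(-8 + r\right) \left(15 + O\right)$
$\sqrt{\frac{-970 + U{\left(21,-9 \right)}}{814 - 1041} - 72 u{\left(3,3 \right)}} = \sqrt{\frac{-970 - -78}{814 - 1041} - 72 \left(3 + 3^{2}\right)} = \sqrt{\frac{-970 + \left(-120 + 72 + 315 - 189\right)}{-227} - 72 \left(3 + 9\right)} = \sqrt{\left(-970 + 78\right) \left(- \frac{1}{227}\right) - 864} = \sqrt{\left(-892\right) \left(- \frac{1}{227}\right) - 864} = \sqrt{\frac{892}{227} - 864} = \sqrt{- \frac{195236}{227}} = \frac{2 i \sqrt{11079643}}{227}$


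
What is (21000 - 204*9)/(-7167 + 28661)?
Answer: 9582/10747 ≈ 0.89160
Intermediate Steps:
(21000 - 204*9)/(-7167 + 28661) = (21000 - 1836)/21494 = 19164*(1/21494) = 9582/10747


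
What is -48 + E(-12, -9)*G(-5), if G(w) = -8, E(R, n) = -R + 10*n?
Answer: 576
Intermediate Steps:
-48 + E(-12, -9)*G(-5) = -48 + (-1*(-12) + 10*(-9))*(-8) = -48 + (12 - 90)*(-8) = -48 - 78*(-8) = -48 + 624 = 576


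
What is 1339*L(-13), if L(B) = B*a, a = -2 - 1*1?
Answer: 52221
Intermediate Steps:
a = -3 (a = -2 - 1 = -3)
L(B) = -3*B (L(B) = B*(-3) = -3*B)
1339*L(-13) = 1339*(-3*(-13)) = 1339*39 = 52221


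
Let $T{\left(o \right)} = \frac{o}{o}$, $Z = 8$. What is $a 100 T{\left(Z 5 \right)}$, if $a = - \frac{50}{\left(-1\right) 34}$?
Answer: $\frac{2500}{17} \approx 147.06$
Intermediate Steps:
$T{\left(o \right)} = 1$
$a = \frac{25}{17}$ ($a = - \frac{50}{-34} = \left(-50\right) \left(- \frac{1}{34}\right) = \frac{25}{17} \approx 1.4706$)
$a 100 T{\left(Z 5 \right)} = \frac{25}{17} \cdot 100 \cdot 1 = \frac{2500}{17} \cdot 1 = \frac{2500}{17}$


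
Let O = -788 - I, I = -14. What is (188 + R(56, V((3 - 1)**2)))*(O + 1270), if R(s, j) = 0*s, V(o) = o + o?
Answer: 93248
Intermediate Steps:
V(o) = 2*o
R(s, j) = 0
O = -774 (O = -788 - 1*(-14) = -788 + 14 = -774)
(188 + R(56, V((3 - 1)**2)))*(O + 1270) = (188 + 0)*(-774 + 1270) = 188*496 = 93248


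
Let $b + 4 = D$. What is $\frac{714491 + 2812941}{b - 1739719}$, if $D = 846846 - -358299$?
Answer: $- \frac{1763716}{267289} \approx -6.5985$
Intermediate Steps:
$D = 1205145$ ($D = 846846 + 358299 = 1205145$)
$b = 1205141$ ($b = -4 + 1205145 = 1205141$)
$\frac{714491 + 2812941}{b - 1739719} = \frac{714491 + 2812941}{1205141 - 1739719} = \frac{3527432}{-534578} = 3527432 \left(- \frac{1}{534578}\right) = - \frac{1763716}{267289}$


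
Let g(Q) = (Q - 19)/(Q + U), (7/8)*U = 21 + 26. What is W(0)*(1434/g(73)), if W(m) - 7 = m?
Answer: 211993/9 ≈ 23555.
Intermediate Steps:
U = 376/7 (U = 8*(21 + 26)/7 = (8/7)*47 = 376/7 ≈ 53.714)
W(m) = 7 + m
g(Q) = (-19 + Q)/(376/7 + Q) (g(Q) = (Q - 19)/(Q + 376/7) = (-19 + Q)/(376/7 + Q))
W(0)*(1434/g(73)) = (7 + 0)*(1434/((7*(-19 + 73)/(376 + 7*73)))) = 7*(1434/((7*54/(376 + 511)))) = 7*(1434/((7*54/887))) = 7*(1434/((7*(1/887)*54))) = 7*(1434/(378/887)) = 7*(1434*(887/378)) = 7*(211993/63) = 211993/9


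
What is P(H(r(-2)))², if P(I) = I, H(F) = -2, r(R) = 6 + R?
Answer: 4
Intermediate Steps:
P(H(r(-2)))² = (-2)² = 4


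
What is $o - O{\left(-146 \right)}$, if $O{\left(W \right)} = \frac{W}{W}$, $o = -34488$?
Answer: $-34489$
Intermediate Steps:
$O{\left(W \right)} = 1$
$o - O{\left(-146 \right)} = -34488 - 1 = -34489$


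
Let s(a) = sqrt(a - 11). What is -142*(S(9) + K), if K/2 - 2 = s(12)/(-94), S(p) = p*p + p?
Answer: -627214/47 ≈ -13345.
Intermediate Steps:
s(a) = sqrt(-11 + a)
S(p) = p + p**2 (S(p) = p**2 + p = p + p**2)
K = 187/47 (K = 4 + 2*(sqrt(-11 + 12)/(-94)) = 4 + 2*(sqrt(1)*(-1/94)) = 4 + 2*(1*(-1/94)) = 4 + 2*(-1/94) = 4 - 1/47 = 187/47 ≈ 3.9787)
-142*(S(9) + K) = -142*(9*(1 + 9) + 187/47) = -142*(9*10 + 187/47) = -142*(90 + 187/47) = -142*4417/47 = -627214/47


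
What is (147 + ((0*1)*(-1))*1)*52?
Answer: 7644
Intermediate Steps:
(147 + ((0*1)*(-1))*1)*52 = (147 + (0*(-1))*1)*52 = (147 + 0*1)*52 = (147 + 0)*52 = 147*52 = 7644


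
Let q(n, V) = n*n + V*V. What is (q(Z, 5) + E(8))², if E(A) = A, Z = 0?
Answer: 1089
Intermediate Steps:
q(n, V) = V² + n² (q(n, V) = n² + V² = V² + n²)
(q(Z, 5) + E(8))² = ((5² + 0²) + 8)² = ((25 + 0) + 8)² = (25 + 8)² = 33² = 1089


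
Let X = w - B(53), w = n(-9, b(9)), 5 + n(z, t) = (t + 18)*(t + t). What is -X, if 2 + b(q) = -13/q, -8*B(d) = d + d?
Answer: 29815/324 ≈ 92.022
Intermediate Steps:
B(d) = -d/4 (B(d) = -(d + d)/8 = -d/4)
b(q) = -2 - 13/q
n(z, t) = -5 + 2*t*(18 + t) (n(z, t) = -5 + (t + 18)*(t + t) = -5 + (18 + t)*(2*t) = -5 + 2*t*(18 + t))
w = -8527/81 (w = -5 + 2*(-2 - 13/9)² + 36*(-2 - 13/9) = -5 + 2*(-31/9)² + 36*(-31/9) = -5 + 2*(961/81) - 124 = -5 + 1922/81 - 124 = -8527/81 ≈ -105.27)
X = -29815/324 (X = -8527/81 - (-1)*53/4 = -8527/81 - 1*(-53/4) = -8527/81 + 53/4 = -29815/324 ≈ -92.022)
-X = -1*(-29815/324) = 29815/324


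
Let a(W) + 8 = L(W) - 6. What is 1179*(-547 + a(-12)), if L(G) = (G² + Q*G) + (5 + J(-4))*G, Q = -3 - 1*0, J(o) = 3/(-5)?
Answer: -2557251/5 ≈ -5.1145e+5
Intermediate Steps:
J(o) = -⅗ (J(o) = 3*(-⅕) = -⅗)
Q = -3 (Q = -3 + 0 = -3)
L(G) = G² + 7*G/5 (L(G) = (G² - 3*G) + (5 - ⅗)*G = (G² - 3*G) + 22*G/5 = G² + 7*G/5)
a(W) = -14 + W*(7 + 5*W)/5 (a(W) = -8 + (W*(7 + 5*W)/5 - 6) = -8 + (-6 + W*(7 + 5*W)/5) = -14 + W*(7 + 5*W)/5)
1179*(-547 + a(-12)) = 1179*(-547 + (-14 + (⅕)*(-12)*(7 + 5*(-12)))) = 1179*(-547 + (-14 + (⅕)*(-12)*(7 - 60))) = 1179*(-547 + (-14 + (⅕)*(-12)*(-53))) = 1179*(-547 + (-14 + 636/5)) = 1179*(-547 + 566/5) = 1179*(-2169/5) = -2557251/5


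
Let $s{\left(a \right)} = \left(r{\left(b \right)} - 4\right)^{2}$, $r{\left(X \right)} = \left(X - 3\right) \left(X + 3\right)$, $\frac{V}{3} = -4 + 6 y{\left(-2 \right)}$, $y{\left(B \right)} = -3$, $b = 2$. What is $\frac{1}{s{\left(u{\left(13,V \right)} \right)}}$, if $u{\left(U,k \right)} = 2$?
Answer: $\frac{1}{81} \approx 0.012346$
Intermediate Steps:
$V = -66$ ($V = 3 \left(-4 + 6 \left(-3\right)\right) = 3 \left(-4 - 18\right) = 3 \left(-22\right) = -66$)
$r{\left(X \right)} = \left(-3 + X\right) \left(3 + X\right)$
$s{\left(a \right)} = 81$ ($s{\left(a \right)} = \left(\left(-9 + 2^{2}\right) - 4\right)^{2} = \left(\left(-9 + 4\right) - 4\right)^{2} = \left(-5 - 4\right)^{2} = \left(-9\right)^{2} = 81$)
$\frac{1}{s{\left(u{\left(13,V \right)} \right)}} = \frac{1}{81}$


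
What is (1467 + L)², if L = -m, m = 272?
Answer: 1428025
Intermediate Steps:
L = -272 (L = -1*272 = -272)
(1467 + L)² = (1467 - 272)² = 1195² = 1428025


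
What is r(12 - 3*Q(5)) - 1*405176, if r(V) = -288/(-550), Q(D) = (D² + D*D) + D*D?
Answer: -111423256/275 ≈ -4.0518e+5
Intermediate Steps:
Q(D) = 3*D² (Q(D) = (D² + D²) + D² = 2*D² + D² = 3*D²)
r(V) = 144/275 (r(V) = -288*(-1/550) = 144/275)
r(12 - 3*Q(5)) - 1*405176 = 144/275 - 1*405176 = 144/275 - 405176 = -111423256/275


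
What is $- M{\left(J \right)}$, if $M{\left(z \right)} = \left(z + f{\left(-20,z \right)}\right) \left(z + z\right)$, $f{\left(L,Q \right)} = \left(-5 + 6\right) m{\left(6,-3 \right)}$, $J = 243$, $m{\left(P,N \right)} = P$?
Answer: $-121014$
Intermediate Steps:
$f{\left(L,Q \right)} = 6$ ($f{\left(L,Q \right)} = \left(-5 + 6\right) 6 = 1 \cdot 6 = 6$)
$M{\left(z \right)} = 2 z \left(6 + z\right)$ ($M{\left(z \right)} = \left(z + 6\right) \left(z + z\right) = \left(6 + z\right) 2 z = 2 z \left(6 + z\right)$)
$- M{\left(J \right)} = - 2 \cdot 243 \left(6 + 243\right) = - 2 \cdot 243 \cdot 249 = \left(-1\right) 121014 = -121014$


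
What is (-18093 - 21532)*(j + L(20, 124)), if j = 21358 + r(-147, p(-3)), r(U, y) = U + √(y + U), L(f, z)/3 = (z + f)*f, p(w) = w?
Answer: -1182845875 - 198125*I*√6 ≈ -1.1828e+9 - 4.8531e+5*I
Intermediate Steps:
L(f, z) = 3*f*(f + z) (L(f, z) = 3*((z + f)*f) = 3*((f + z)*f) = 3*(f*(f + z)) = 3*f*(f + z))
r(U, y) = U + √(U + y)
j = 21211 + 5*I*√6 (j = 21358 + (-147 + √(-147 - 3)) = 21358 + (-147 + √(-150)) = 21358 + (-147 + 5*I*√6) = 21211 + 5*I*√6 ≈ 21211.0 + 12.247*I)
(-18093 - 21532)*(j + L(20, 124)) = (-18093 - 21532)*((21211 + 5*I*√6) + 3*20*(20 + 124)) = -39625*((21211 + 5*I*√6) + 3*20*144) = -39625*((21211 + 5*I*√6) + 8640) = -39625*(29851 + 5*I*√6) = -1182845875 - 198125*I*√6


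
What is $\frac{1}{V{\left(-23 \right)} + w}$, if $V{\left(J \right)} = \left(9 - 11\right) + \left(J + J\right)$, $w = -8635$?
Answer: $- \frac{1}{8683} \approx -0.00011517$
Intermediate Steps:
$V{\left(J \right)} = -2 + 2 J$
$\frac{1}{V{\left(-23 \right)} + w} = \frac{1}{\left(-2 + 2 \left(-23\right)\right) - 8635} = \frac{1}{\left(-2 - 46\right) - 8635} = \frac{1}{-48 - 8635} = \frac{1}{-8683} = - \frac{1}{8683}$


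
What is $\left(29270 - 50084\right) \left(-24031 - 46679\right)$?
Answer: $1471757940$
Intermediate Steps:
$\left(29270 - 50084\right) \left(-24031 - 46679\right) = \left(-20814\right) \left(-70710\right) = 1471757940$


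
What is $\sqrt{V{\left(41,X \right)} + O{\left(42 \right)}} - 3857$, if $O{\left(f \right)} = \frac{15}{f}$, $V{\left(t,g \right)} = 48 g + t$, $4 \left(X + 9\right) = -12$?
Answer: $-3857 + \frac{i \sqrt{104790}}{14} \approx -3857.0 + 23.122 i$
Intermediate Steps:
$X = -12$ ($X = -9 + \frac{1}{4} \left(-12\right) = -9 - 3 = -12$)
$V{\left(t,g \right)} = t + 48 g$
$\sqrt{V{\left(41,X \right)} + O{\left(42 \right)}} - 3857 = \sqrt{\left(41 + 48 \left(-12\right)\right) + \frac{15}{42}} - 3857 = \sqrt{\left(41 - 576\right) + 15 \cdot \frac{1}{42}} - 3857 = \sqrt{-535 + \frac{5}{14}} - 3857 = \sqrt{- \frac{7485}{14}} - 3857 = \frac{i \sqrt{104790}}{14} - 3857 = -3857 + \frac{i \sqrt{104790}}{14}$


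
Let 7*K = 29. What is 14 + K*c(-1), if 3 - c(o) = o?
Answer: 214/7 ≈ 30.571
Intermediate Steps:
K = 29/7 (K = (⅐)*29 = 29/7 ≈ 4.1429)
c(o) = 3 - o
14 + K*c(-1) = 14 + 29*(3 - 1*(-1))/7 = 14 + 29*(3 + 1)/7 = 14 + (29/7)*4 = 14 + 116/7 = 214/7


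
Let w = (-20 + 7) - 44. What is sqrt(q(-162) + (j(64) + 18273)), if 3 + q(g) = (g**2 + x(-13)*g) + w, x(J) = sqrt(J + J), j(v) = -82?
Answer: sqrt(44375 - 162*I*sqrt(26)) ≈ 210.66 - 1.961*I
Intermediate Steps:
x(J) = sqrt(2)*sqrt(J) (x(J) = sqrt(2*J) = sqrt(2)*sqrt(J))
w = -57 (w = -13 - 44 = -57)
q(g) = -60 + g**2 + I*g*sqrt(26) (q(g) = -3 + ((g**2 + (sqrt(2)*sqrt(-13))*g) - 57) = -3 + ((g**2 + (sqrt(2)*(I*sqrt(13)))*g) - 57) = -3 + ((g**2 + (I*sqrt(26))*g) - 57) = -3 + ((g**2 + I*g*sqrt(26)) - 57) = -3 + (-57 + g**2 + I*g*sqrt(26)) = -60 + g**2 + I*g*sqrt(26))
sqrt(q(-162) + (j(64) + 18273)) = sqrt((-60 + (-162)**2 + I*(-162)*sqrt(26)) + (-82 + 18273)) = sqrt((-60 + 26244 - 162*I*sqrt(26)) + 18191) = sqrt((26184 - 162*I*sqrt(26)) + 18191) = sqrt(44375 - 162*I*sqrt(26))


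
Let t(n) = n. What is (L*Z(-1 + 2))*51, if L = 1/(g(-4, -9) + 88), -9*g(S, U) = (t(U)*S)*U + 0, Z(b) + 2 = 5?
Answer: 153/124 ≈ 1.2339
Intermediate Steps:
Z(b) = 3 (Z(b) = -2 + 5 = 3)
g(S, U) = -S*U**2/9 (g(S, U) = -((U*S)*U + 0)/9 = -((S*U)*U + 0)/9 = -(S*U**2 + 0)/9 = -S*U**2/9)
L = 1/124 (L = 1/(-1/9*(-4)*(-9)**2 + 88) = 1/(-1/9*(-4)*81 + 88) = 1/(36 + 88) = 1/124 ≈ 0.0080645)
(L*Z(-1 + 2))*51 = ((1/124)*3)*51 = (3/124)*51 = 153/124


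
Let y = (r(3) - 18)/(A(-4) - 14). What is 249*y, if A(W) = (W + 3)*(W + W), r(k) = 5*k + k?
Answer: 0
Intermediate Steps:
r(k) = 6*k
A(W) = 2*W*(3 + W) (A(W) = (3 + W)*(2*W) = 2*W*(3 + W))
y = 0 (y = (6*3 - 18)/(2*(-4)*(3 - 4) - 14) = (18 - 18)/(2*(-4)*(-1) - 14) = 0/(8 - 14) = 0/(-6) = 0*(-1/6) = 0)
249*y = 249*0 = 0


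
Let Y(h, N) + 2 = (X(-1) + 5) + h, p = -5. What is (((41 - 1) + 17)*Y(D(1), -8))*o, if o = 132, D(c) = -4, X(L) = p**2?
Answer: 180576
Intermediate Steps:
X(L) = 25 (X(L) = (-5)**2 = 25)
Y(h, N) = 28 + h (Y(h, N) = -2 + ((25 + 5) + h) = -2 + (30 + h) = 28 + h)
(((41 - 1) + 17)*Y(D(1), -8))*o = (((41 - 1) + 17)*(28 - 4))*132 = ((40 + 17)*24)*132 = (57*24)*132 = 1368*132 = 180576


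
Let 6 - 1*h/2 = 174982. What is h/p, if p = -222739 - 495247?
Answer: 174976/358993 ≈ 0.48741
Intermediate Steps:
p = -717986
h = -349952 (h = 12 - 2*174982 = 12 - 349964 = -349952)
h/p = -349952/(-717986) = -349952*(-1/717986) = 174976/358993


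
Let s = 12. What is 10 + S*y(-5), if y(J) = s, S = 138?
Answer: 1666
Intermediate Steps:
y(J) = 12
10 + S*y(-5) = 10 + 138*12 = 10 + 1656 = 1666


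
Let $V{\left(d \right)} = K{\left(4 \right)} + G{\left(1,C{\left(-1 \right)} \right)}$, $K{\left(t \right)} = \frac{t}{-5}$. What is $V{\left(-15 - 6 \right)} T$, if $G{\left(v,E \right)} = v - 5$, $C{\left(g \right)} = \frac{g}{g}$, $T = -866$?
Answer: $\frac{20784}{5} \approx 4156.8$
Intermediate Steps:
$C{\left(g \right)} = 1$
$K{\left(t \right)} = - \frac{t}{5}$ ($K{\left(t \right)} = t \left(- \frac{1}{5}\right) = - \frac{t}{5}$)
$G{\left(v,E \right)} = -5 + v$
$V{\left(d \right)} = - \frac{24}{5}$ ($V{\left(d \right)} = \left(- \frac{1}{5}\right) 4 + \left(-5 + 1\right) = - \frac{4}{5} - 4 = - \frac{24}{5}$)
$V{\left(-15 - 6 \right)} T = \left(- \frac{24}{5}\right) \left(-866\right) = \frac{20784}{5}$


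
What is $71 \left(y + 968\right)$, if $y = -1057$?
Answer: $-6319$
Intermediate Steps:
$71 \left(y + 968\right) = 71 \left(-1057 + 968\right) = 71 \left(-89\right) = -6319$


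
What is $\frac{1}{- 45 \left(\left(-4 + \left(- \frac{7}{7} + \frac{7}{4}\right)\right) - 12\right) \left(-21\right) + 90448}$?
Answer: $\frac{4}{304147} \approx 1.3152 \cdot 10^{-5}$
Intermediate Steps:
$\frac{1}{- 45 \left(\left(-4 + \left(- \frac{7}{7} + \frac{7}{4}\right)\right) - 12\right) \left(-21\right) + 90448} = \frac{1}{- 45 \left(\left(-4 + \left(\left(-7\right) \frac{1}{7} + 7 \cdot \frac{1}{4}\right)\right) - 12\right) \left(-21\right) + 90448} = \frac{1}{- 45 \left(\left(-4 + \left(-1 + \frac{7}{4}\right)\right) - 12\right) \left(-21\right) + 90448} = \frac{1}{- 45 \left(\left(-4 + \frac{3}{4}\right) - 12\right) \left(-21\right) + 90448} = \frac{1}{- 45 \left(- \frac{13}{4} - 12\right) \left(-21\right) + 90448} = \frac{1}{\left(-45\right) \left(- \frac{61}{4}\right) \left(-21\right) + 90448} = \frac{1}{\frac{2745}{4} \left(-21\right) + 90448} = \frac{1}{- \frac{57645}{4} + 90448} = \frac{1}{\frac{304147}{4}} = \frac{4}{304147}$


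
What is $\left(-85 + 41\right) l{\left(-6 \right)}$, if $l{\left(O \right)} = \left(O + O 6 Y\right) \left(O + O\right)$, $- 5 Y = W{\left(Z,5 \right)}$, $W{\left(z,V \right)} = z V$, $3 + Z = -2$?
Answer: $-98208$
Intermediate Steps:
$Z = -5$ ($Z = -3 - 2 = -5$)
$W{\left(z,V \right)} = V z$
$Y = 5$ ($Y = - \frac{5 \left(-5\right)}{5} = \left(- \frac{1}{5}\right) \left(-25\right) = 5$)
$l{\left(O \right)} = 62 O^{2}$ ($l{\left(O \right)} = \left(O + O 6 \cdot 5\right) \left(O + O\right) = \left(O + 6 O 5\right) 2 O = \left(O + 30 O\right) 2 O = 31 O 2 O = 62 O^{2}$)
$\left(-85 + 41\right) l{\left(-6 \right)} = \left(-85 + 41\right) 62 \left(-6\right)^{2} = - 44 \cdot 62 \cdot 36 = \left(-44\right) 2232 = -98208$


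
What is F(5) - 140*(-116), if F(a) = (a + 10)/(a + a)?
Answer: 32483/2 ≈ 16242.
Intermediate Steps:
F(a) = (10 + a)/(2*a) (F(a) = (10 + a)/((2*a)) = (10 + a)*(1/(2*a)) = (10 + a)/(2*a))
F(5) - 140*(-116) = (½)*(10 + 5)/5 - 140*(-116) = (½)*(⅕)*15 + 16240 = 3/2 + 16240 = 32483/2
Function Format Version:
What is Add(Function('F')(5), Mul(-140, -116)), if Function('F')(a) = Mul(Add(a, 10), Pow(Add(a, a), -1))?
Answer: Rational(32483, 2) ≈ 16242.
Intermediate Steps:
Function('F')(a) = Mul(Rational(1, 2), Pow(a, -1), Add(10, a)) (Function('F')(a) = Mul(Add(10, a), Pow(Mul(2, a), -1)) = Mul(Add(10, a), Mul(Rational(1, 2), Pow(a, -1))) = Mul(Rational(1, 2), Pow(a, -1), Add(10, a)))
Add(Function('F')(5), Mul(-140, -116)) = Add(Mul(Rational(1, 2), Pow(5, -1), Add(10, 5)), Mul(-140, -116)) = Add(Mul(Rational(1, 2), Rational(1, 5), 15), 16240) = Add(Rational(3, 2), 16240) = Rational(32483, 2)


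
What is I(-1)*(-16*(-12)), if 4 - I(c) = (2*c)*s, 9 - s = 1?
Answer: 3840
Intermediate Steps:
s = 8 (s = 9 - 1*1 = 9 - 1 = 8)
I(c) = 4 - 16*c (I(c) = 4 - 2*c*8 = 4 - 16*c)
I(-1)*(-16*(-12)) = (4 - 16*(-1))*(-16*(-12)) = (4 + 16)*192 = 20*192 = 3840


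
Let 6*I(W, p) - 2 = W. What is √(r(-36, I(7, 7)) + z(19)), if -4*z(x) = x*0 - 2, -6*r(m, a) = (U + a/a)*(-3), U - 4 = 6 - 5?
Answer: √14/2 ≈ 1.8708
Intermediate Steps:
I(W, p) = ⅓ + W/6
U = 5 (U = 4 + (6 - 5) = 4 + 1 = 5)
r(m, a) = 3 (r(m, a) = -(5 + a/a)*(-3)/6 = -(5 + 1)*(-3)/6 = -(-3) = -⅙*(-18) = 3)
z(x) = ½ (z(x) = -(x*0 - 2)/4 = -(0 - 2)/4 = -¼*(-2) = ½)
√(r(-36, I(7, 7)) + z(19)) = √(3 + ½) = √(7/2) = √14/2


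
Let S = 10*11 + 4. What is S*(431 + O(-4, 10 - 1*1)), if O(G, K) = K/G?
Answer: 97755/2 ≈ 48878.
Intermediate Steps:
S = 114 (S = 110 + 4 = 114)
S*(431 + O(-4, 10 - 1*1)) = 114*(431 + (10 - 1*1)/(-4)) = 114*(431 + (10 - 1)*(-1/4)) = 114*(431 + 9*(-1/4)) = 114*(431 - 9/4) = 114*(1715/4) = 97755/2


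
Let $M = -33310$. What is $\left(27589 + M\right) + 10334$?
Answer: $4613$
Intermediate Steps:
$\left(27589 + M\right) + 10334 = \left(27589 - 33310\right) + 10334 = -5721 + 10334 = 4613$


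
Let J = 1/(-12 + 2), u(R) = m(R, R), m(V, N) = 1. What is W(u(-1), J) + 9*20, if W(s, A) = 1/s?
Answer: 181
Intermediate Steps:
u(R) = 1
J = -⅒ (J = 1/(-10) = -⅒ ≈ -0.10000)
W(u(-1), J) + 9*20 = 1/1 + 9*20 = 1 + 180 = 181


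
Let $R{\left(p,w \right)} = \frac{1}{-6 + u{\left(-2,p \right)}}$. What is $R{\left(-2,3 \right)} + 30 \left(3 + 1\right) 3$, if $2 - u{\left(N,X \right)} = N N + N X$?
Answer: $\frac{4319}{12} \approx 359.92$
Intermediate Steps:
$u{\left(N,X \right)} = 2 - N^{2} - N X$ ($u{\left(N,X \right)} = 2 - \left(N N + N X\right) = 2 - \left(N^{2} + N X\right) = 2 - N^{2} - N X$)
$R{\left(p,w \right)} = \frac{1}{-8 + 2 p}$ ($R{\left(p,w \right)} = \frac{1}{-6 - \left(2 - 2 p\right)} = \frac{1}{-6 + \left(2 - 4 + 2 p\right)} = \frac{1}{-6 + \left(-2 + 2 p\right)} = \frac{1}{-8 + 2 p}$)
$R{\left(-2,3 \right)} + 30 \left(3 + 1\right) 3 = \frac{1}{2 \left(-4 - 2\right)} + 30 \left(3 + 1\right) 3 = \frac{1}{2 \left(-6\right)} + 30 \cdot 4 \cdot 3 = \frac{1}{2} \left(- \frac{1}{6}\right) + 30 \cdot 12 = - \frac{1}{12} + 360 = \frac{4319}{12}$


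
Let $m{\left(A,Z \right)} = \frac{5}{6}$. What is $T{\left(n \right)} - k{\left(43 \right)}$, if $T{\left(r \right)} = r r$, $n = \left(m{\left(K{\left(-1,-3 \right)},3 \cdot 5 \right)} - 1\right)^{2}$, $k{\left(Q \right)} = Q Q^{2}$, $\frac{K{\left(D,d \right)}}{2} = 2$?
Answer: $- \frac{103041071}{1296} \approx -79507.0$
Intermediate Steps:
$K{\left(D,d \right)} = 4$ ($K{\left(D,d \right)} = 2 \cdot 2 = 4$)
$m{\left(A,Z \right)} = \frac{5}{6}$ ($m{\left(A,Z \right)} = 5 \cdot \frac{1}{6} = \frac{5}{6}$)
$k{\left(Q \right)} = Q^{3}$
$n = \frac{1}{36}$ ($n = \left(\frac{5}{6} - 1\right)^{2} = \left(- \frac{1}{6}\right)^{2} = \frac{1}{36} \approx 0.027778$)
$T{\left(r \right)} = r^{2}$
$T{\left(n \right)} - k{\left(43 \right)} = \left(\frac{1}{36}\right)^{2} - 43^{3} = \frac{1}{1296} - 79507 = - \frac{103041071}{1296}$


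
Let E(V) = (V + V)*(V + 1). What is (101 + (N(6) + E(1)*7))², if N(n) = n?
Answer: 18225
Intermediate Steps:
E(V) = 2*V*(1 + V) (E(V) = (2*V)*(1 + V) = 2*V*(1 + V))
(101 + (N(6) + E(1)*7))² = (101 + (6 + (2*1*(1 + 1))*7))² = (101 + (6 + (2*1*2)*7))² = (101 + (6 + 4*7))² = (101 + (6 + 28))² = (101 + 34)² = 135² = 18225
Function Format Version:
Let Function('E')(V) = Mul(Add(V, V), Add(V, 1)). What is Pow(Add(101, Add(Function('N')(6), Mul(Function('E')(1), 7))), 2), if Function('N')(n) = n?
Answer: 18225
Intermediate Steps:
Function('E')(V) = Mul(2, V, Add(1, V)) (Function('E')(V) = Mul(Mul(2, V), Add(1, V)) = Mul(2, V, Add(1, V)))
Pow(Add(101, Add(Function('N')(6), Mul(Function('E')(1), 7))), 2) = Pow(Add(101, Add(6, Mul(Mul(2, 1, Add(1, 1)), 7))), 2) = Pow(Add(101, Add(6, Mul(Mul(2, 1, 2), 7))), 2) = Pow(Add(101, Add(6, Mul(4, 7))), 2) = Pow(Add(101, Add(6, 28)), 2) = Pow(Add(101, 34), 2) = Pow(135, 2) = 18225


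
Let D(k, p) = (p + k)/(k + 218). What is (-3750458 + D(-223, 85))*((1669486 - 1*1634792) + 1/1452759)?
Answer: -945146354154897544/7263795 ≈ -1.3012e+11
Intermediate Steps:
D(k, p) = (k + p)/(218 + k)
(-3750458 + D(-223, 85))*((1669486 - 1*1634792) + 1/1452759) = (-3750458 + (-223 + 85)/(218 - 223))*((1669486 - 1*1634792) + 1/1452759) = (-3750458 - 138/(-5))*((1669486 - 1634792) + 1/1452759) = (-3750458 - ⅕*(-138))*(34694 + 1/1452759) = (-3750458 + 138/5)*(50402020747/1452759) = -18752152/5*50402020747/1452759 = -945146354154897544/7263795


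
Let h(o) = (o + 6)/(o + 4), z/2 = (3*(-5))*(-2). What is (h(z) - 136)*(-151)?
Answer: 652169/32 ≈ 20380.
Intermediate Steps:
z = 60 (z = 2*((3*(-5))*(-2)) = 2*(-15*(-2)) = 2*30 = 60)
h(o) = (6 + o)/(4 + o)
(h(z) - 136)*(-151) = ((6 + 60)/(4 + 60) - 136)*(-151) = (66/64 - 136)*(-151) = ((1/64)*66 - 136)*(-151) = (33/32 - 136)*(-151) = -4319/32*(-151) = 652169/32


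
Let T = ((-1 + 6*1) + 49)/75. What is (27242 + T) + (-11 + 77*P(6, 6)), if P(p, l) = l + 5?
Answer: 701968/25 ≈ 28079.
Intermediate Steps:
P(p, l) = 5 + l
T = 18/25 (T = ((-1 + 6) + 49)*(1/75) = (5 + 49)*(1/75) = 54*(1/75) = 18/25 ≈ 0.72000)
(27242 + T) + (-11 + 77*P(6, 6)) = (27242 + 18/25) + (-11 + 77*(5 + 6)) = 681068/25 + (-11 + 77*11) = 681068/25 + (-11 + 847) = 681068/25 + 836 = 701968/25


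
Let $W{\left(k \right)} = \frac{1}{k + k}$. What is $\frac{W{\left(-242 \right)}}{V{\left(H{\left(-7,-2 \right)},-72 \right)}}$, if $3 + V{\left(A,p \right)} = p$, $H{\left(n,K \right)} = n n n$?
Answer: $\frac{1}{36300} \approx 2.7548 \cdot 10^{-5}$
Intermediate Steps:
$H{\left(n,K \right)} = n^{3}$ ($H{\left(n,K \right)} = n^{2} n = n^{3}$)
$V{\left(A,p \right)} = -3 + p$
$W{\left(k \right)} = \frac{1}{2 k}$
$\frac{W{\left(-242 \right)}}{V{\left(H{\left(-7,-2 \right)},-72 \right)}} = \frac{\frac{1}{2} \frac{1}{-242}}{-3 - 72} = \frac{\frac{1}{2} \left(- \frac{1}{242}\right)}{-75} = \left(- \frac{1}{484}\right) \left(- \frac{1}{75}\right) = \frac{1}{36300}$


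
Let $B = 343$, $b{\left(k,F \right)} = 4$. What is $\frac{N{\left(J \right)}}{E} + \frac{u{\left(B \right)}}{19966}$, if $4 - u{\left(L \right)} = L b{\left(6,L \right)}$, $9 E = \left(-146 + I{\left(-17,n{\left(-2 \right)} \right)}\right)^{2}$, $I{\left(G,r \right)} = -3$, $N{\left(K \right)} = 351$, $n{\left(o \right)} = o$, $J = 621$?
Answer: $\frac{109737}{1487467} \approx 0.073774$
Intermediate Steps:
$E = \frac{22201}{9}$ ($E = \frac{\left(-146 - 3\right)^{2}}{9} = \frac{\left(-149\right)^{2}}{9} = \frac{1}{9} \cdot 22201 = \frac{22201}{9} \approx 2466.8$)
$u{\left(L \right)} = 4 - 4 L$ ($u{\left(L \right)} = 4 - L 4 = 4 - 4 L$)
$\frac{N{\left(J \right)}}{E} + \frac{u{\left(B \right)}}{19966} = \frac{351}{\frac{22201}{9}} + \frac{4 - 1372}{19966} = 351 \cdot \frac{9}{22201} + \left(4 - 1372\right) \frac{1}{19966} = \frac{3159}{22201} - \frac{684}{9983} = \frac{109737}{1487467}$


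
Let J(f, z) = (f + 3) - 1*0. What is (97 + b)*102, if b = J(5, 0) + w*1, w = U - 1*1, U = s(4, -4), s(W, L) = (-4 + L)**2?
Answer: 17136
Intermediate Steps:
U = 64 (U = (-4 - 4)**2 = (-8)**2 = 64)
w = 63 (w = 64 - 1*1 = 64 - 1 = 63)
J(f, z) = 3 + f (J(f, z) = (3 + f) + 0 = 3 + f)
b = 71 (b = (3 + 5) + 63*1 = 8 + 63 = 71)
(97 + b)*102 = (97 + 71)*102 = 168*102 = 17136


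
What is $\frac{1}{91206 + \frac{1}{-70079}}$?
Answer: $\frac{70079}{6391625273} \approx 1.0964 \cdot 10^{-5}$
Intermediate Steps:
$\frac{1}{91206 + \frac{1}{-70079}} = \frac{1}{91206 - \frac{1}{70079}} = \frac{1}{\frac{6391625273}{70079}} = \frac{70079}{6391625273}$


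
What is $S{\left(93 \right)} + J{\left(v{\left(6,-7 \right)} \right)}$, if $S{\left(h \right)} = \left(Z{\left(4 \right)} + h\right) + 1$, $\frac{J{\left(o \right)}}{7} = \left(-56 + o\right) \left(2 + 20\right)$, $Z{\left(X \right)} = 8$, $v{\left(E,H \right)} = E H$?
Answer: $-14990$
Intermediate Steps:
$J{\left(o \right)} = -8624 + 154 o$ ($J{\left(o \right)} = 7 \left(-56 + o\right) \left(2 + 20\right) = 7 \left(-56 + o\right) 22 = 7 \left(-1232 + 22 o\right) = -8624 + 154 o$)
$S{\left(h \right)} = 9 + h$ ($S{\left(h \right)} = \left(8 + h\right) + 1 = 9 + h$)
$S{\left(93 \right)} + J{\left(v{\left(6,-7 \right)} \right)} = \left(9 + 93\right) - \left(8624 - 154 \cdot 6 \left(-7\right)\right) = 102 + \left(-8624 + 154 \left(-42\right)\right) = 102 - 15092 = -14990$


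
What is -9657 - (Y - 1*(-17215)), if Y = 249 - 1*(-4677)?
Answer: -31798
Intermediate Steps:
Y = 4926 (Y = 249 + 4677 = 4926)
-9657 - (Y - 1*(-17215)) = -9657 - (4926 - 1*(-17215)) = -9657 - (4926 + 17215) = -9657 - 1*22141 = -9657 - 22141 = -31798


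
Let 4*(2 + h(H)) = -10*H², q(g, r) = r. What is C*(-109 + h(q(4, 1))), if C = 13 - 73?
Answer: 6810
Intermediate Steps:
h(H) = -2 - 5*H²/2 (h(H) = -2 + (-10*H²)/4 = -2 - 5*H²/2)
C = -60
C*(-109 + h(q(4, 1))) = -60*(-109 + (-2 - 5/2*1²)) = -60*(-109 + (-2 - 5/2*1)) = -60*(-109 + (-2 - 5/2)) = -60*(-109 - 9/2) = -60*(-227/2) = 6810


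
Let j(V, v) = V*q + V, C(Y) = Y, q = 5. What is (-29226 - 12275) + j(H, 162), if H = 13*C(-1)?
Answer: -41579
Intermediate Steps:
H = -13 (H = 13*(-1) = -13)
j(V, v) = 6*V (j(V, v) = V*5 + V = 5*V + V = 6*V)
(-29226 - 12275) + j(H, 162) = (-29226 - 12275) + 6*(-13) = -41501 - 78 = -41579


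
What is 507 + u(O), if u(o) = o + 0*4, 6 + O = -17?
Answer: 484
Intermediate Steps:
O = -23 (O = -6 - 17 = -23)
u(o) = o (u(o) = o + 0 = o)
507 + u(O) = 507 - 23 = 484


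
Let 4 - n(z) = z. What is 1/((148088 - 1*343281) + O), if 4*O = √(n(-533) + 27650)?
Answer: -3123088/609604887797 - 4*√28187/609604887797 ≈ -5.1242e-6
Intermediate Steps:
n(z) = 4 - z
O = √28187/4 (O = √((4 - 1*(-533)) + 27650)/4 = √((4 + 533) + 27650)/4 = √(537 + 27650)/4 = √28187/4 ≈ 41.972)
1/((148088 - 1*343281) + O) = 1/((148088 - 1*343281) + √28187/4) = 1/((148088 - 343281) + √28187/4) = 1/(-195193 + √28187/4)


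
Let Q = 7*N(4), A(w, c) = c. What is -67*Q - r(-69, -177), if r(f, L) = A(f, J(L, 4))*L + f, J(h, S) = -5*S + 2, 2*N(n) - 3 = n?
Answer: -9517/2 ≈ -4758.5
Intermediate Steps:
N(n) = 3/2 + n/2
J(h, S) = 2 - 5*S
r(f, L) = f - 18*L (r(f, L) = (2 - 5*4)*L + f = (2 - 20)*L + f = -18*L + f = f - 18*L)
Q = 49/2 (Q = 7*(3/2 + (½)*4) = 7*(3/2 + 2) = 7*(7/2) = 49/2 ≈ 24.500)
-67*Q - r(-69, -177) = -67*49/2 - (-69 - 18*(-177)) = -3283/2 - (-69 + 3186) = -3283/2 - 1*3117 = -3283/2 - 3117 = -9517/2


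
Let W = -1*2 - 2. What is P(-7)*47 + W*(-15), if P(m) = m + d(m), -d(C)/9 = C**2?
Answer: -20996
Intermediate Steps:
W = -4 (W = -2 - 2 = -4)
d(C) = -9*C**2
P(m) = m - 9*m**2
P(-7)*47 + W*(-15) = -7*(1 - 9*(-7))*47 - 4*(-15) = -7*(1 + 63)*47 + 60 = -7*64*47 + 60 = -448*47 + 60 = -21056 + 60 = -20996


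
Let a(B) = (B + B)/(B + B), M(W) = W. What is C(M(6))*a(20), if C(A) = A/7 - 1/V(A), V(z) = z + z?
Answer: 65/84 ≈ 0.77381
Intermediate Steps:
V(z) = 2*z
a(B) = 1 (a(B) = (2*B)/((2*B)) = (2*B)*(1/(2*B)) = 1)
C(A) = -1/(2*A) + A/7 (C(A) = A/7 - 1/(2*A) = -1/(2*A) + A/7)
C(M(6))*a(20) = (-1/2/6 + (1/7)*6)*1 = (-1/2*1/6 + 6/7)*1 = (-1/12 + 6/7)*1 = (65/84)*1 = 65/84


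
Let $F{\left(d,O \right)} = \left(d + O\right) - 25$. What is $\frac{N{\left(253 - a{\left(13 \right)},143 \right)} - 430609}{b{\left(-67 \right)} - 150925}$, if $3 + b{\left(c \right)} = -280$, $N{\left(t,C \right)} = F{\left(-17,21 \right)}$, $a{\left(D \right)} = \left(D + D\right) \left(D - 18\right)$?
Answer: $\frac{215315}{75604} \approx 2.8479$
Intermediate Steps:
$a{\left(D \right)} = 2 D \left(-18 + D\right)$
$F{\left(d,O \right)} = -25 + O + d$ ($F{\left(d,O \right)} = \left(O + d\right) - 25 = -25 + O + d$)
$N{\left(t,C \right)} = -21$ ($N{\left(t,C \right)} = -25 + 21 - 17 = -21$)
$b{\left(c \right)} = -283$ ($b{\left(c \right)} = -3 - 280 = -283$)
$\frac{N{\left(253 - a{\left(13 \right)},143 \right)} - 430609}{b{\left(-67 \right)} - 150925} = \frac{-21 - 430609}{-283 - 150925} = - \frac{430630}{-151208} = \left(-430630\right) \left(- \frac{1}{151208}\right) = \frac{215315}{75604}$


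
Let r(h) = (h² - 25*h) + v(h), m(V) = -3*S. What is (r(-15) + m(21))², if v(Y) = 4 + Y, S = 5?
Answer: 329476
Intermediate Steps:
m(V) = -15 (m(V) = -3*5 = -15)
r(h) = 4 + h² - 24*h (r(h) = (h² - 25*h) + (4 + h) = 4 + h² - 24*h)
(r(-15) + m(21))² = ((4 + (-15)² - 24*(-15)) - 15)² = ((4 + 225 + 360) - 15)² = (589 - 15)² = 574² = 329476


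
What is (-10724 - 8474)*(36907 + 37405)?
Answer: -1426641776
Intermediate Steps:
(-10724 - 8474)*(36907 + 37405) = -19198*74312 = -1426641776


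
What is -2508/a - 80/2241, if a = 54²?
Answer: -18067/20169 ≈ -0.89578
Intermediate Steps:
a = 2916
-2508/a - 80/2241 = -2508/2916 - 80/2241 = -2508*1/2916 - 80*1/2241 = -209/243 - 80/2241 = -18067/20169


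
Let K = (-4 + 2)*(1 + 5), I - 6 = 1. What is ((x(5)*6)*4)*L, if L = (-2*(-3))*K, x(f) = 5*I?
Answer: -60480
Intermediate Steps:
I = 7 (I = 6 + 1 = 7)
K = -12 (K = -2*6 = -12)
x(f) = 35 (x(f) = 5*7 = 35)
L = -72 (L = -2*(-3)*(-12) = 6*(-12) = -72)
((x(5)*6)*4)*L = ((35*6)*4)*(-72) = (210*4)*(-72) = 840*(-72) = -60480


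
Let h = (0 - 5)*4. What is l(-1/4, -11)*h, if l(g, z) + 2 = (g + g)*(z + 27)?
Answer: 200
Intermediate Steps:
h = -20 (h = -5*4 = -20)
l(g, z) = -2 + 2*g*(27 + z) (l(g, z) = -2 + (g + g)*(z + 27) = -2 + (2*g)*(27 + z) = -2 + 2*g*(27 + z))
l(-1/4, -11)*h = (-2 + 54*(-1/4) + 2*(-1/4)*(-11))*(-20) = (-2 - 27/2 + 11/2)*(-20) = -10*(-20) = 200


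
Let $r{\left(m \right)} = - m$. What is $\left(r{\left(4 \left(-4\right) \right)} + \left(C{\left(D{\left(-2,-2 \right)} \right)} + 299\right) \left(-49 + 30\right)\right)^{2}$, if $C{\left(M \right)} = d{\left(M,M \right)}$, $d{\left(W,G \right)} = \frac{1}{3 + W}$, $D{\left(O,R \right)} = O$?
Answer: $32307856$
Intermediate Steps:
$C{\left(M \right)} = \frac{1}{3 + M}$
$\left(r{\left(4 \left(-4\right) \right)} + \left(C{\left(D{\left(-2,-2 \right)} \right)} + 299\right) \left(-49 + 30\right)\right)^{2} = \left(- 4 \left(-4\right) + \left(\frac{1}{3 - 2} + 299\right) \left(-49 + 30\right)\right)^{2} = \left(\left(-1\right) \left(-16\right) + \left(1^{-1} + 299\right) \left(-19\right)\right)^{2} = \left(16 + \left(1 + 299\right) \left(-19\right)\right)^{2} = \left(16 + 300 \left(-19\right)\right)^{2} = \left(16 - 5700\right)^{2} = \left(-5684\right)^{2} = 32307856$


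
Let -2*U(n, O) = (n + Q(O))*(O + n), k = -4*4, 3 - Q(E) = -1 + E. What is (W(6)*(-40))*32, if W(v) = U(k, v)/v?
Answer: 19200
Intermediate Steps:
Q(E) = 4 - E (Q(E) = 3 - (-1 + E) = 3 + (1 - E) = 4 - E)
k = -16
U(n, O) = -(O + n)*(4 + n - O)/2 (U(n, O) = -(n + (4 - O))*(O + n)/2 = -(4 + n - O)*(O + n)/2 = -(O + n)*(4 + n - O)/2)
W(v) = (-96 + v**2/2 - 2*v)/v (W(v) = (v**2/2 - 2*v - 2*(-16) - 1/2*(-16)**2)/v = (v**2/2 - 2*v + 32 - 1/2*256)/v = (v**2/2 - 2*v + 32 - 128)/v = (-96 + v**2/2 - 2*v)/v)
(W(6)*(-40))*32 = ((-2 + (1/2)*6 - 96/6)*(-40))*32 = ((-2 + 3 - 96*1/6)*(-40))*32 = ((-2 + 3 - 16)*(-40))*32 = -15*(-40)*32 = 600*32 = 19200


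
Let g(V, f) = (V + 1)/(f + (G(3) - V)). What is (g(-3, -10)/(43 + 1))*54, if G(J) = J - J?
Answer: 27/77 ≈ 0.35065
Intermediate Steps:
G(J) = 0
g(V, f) = (1 + V)/(f - V) (g(V, f) = (V + 1)/(f + (0 - V)) = (1 + V)/(f - V))
(g(-3, -10)/(43 + 1))*54 = (((1 - 3)/(-10 - 1*(-3)))/(43 + 1))*54 = ((-2/(-10 + 3))/44)*54 = ((-2/(-7))*(1/44))*54 = (-1/7*(-2)*(1/44))*54 = ((2/7)*(1/44))*54 = (1/154)*54 = 27/77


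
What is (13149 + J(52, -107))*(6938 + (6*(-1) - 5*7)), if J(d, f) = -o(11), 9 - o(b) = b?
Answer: 90702447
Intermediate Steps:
o(b) = 9 - b
J(d, f) = 2 (J(d, f) = -(9 - 1*11) = -(9 - 11) = -1*(-2) = 2)
(13149 + J(52, -107))*(6938 + (6*(-1) - 5*7)) = (13149 + 2)*(6938 + (6*(-1) - 5*7)) = 13151*(6938 + (-6 - 35)) = 13151*(6938 - 41) = 13151*6897 = 90702447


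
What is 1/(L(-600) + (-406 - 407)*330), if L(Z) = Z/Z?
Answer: -1/268289 ≈ -3.7273e-6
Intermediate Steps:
L(Z) = 1
1/(L(-600) + (-406 - 407)*330) = 1/(1 + (-406 - 407)*330) = 1/(1 - 813*330) = 1/(1 - 268290) = 1/(-268289) = -1/268289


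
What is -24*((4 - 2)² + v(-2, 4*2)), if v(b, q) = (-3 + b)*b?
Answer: -336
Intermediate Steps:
v(b, q) = b*(-3 + b)
-24*((4 - 2)² + v(-2, 4*2)) = -24*((4 - 2)² - 2*(-3 - 2)) = -24*(2² - 2*(-5)) = -24*(4 + 10) = -24*14 = -336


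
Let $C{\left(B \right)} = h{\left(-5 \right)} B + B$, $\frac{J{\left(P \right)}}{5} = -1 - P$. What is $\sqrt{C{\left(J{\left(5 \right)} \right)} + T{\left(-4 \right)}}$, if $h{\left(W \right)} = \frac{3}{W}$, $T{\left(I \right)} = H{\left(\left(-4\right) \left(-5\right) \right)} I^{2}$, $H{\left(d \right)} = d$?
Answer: $2 \sqrt{77} \approx 17.55$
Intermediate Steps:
$T{\left(I \right)} = 20 I^{2}$ ($T{\left(I \right)} = \left(-4\right) \left(-5\right) I^{2} = 20 I^{2}$)
$J{\left(P \right)} = -5 - 5 P$ ($J{\left(P \right)} = 5 \left(-1 - P\right) = -5 - 5 P$)
$C{\left(B \right)} = \frac{2 B}{5}$ ($C{\left(B \right)} = \frac{3}{-5} B + B = 3 \left(- \frac{1}{5}\right) B + B = - \frac{3 B}{5} + B = \frac{2 B}{5}$)
$\sqrt{C{\left(J{\left(5 \right)} \right)} + T{\left(-4 \right)}} = \sqrt{\frac{2 \left(-5 - 25\right)}{5} + 20 \left(-4\right)^{2}} = \sqrt{\frac{2 \left(-5 - 25\right)}{5} + 20 \cdot 16} = \sqrt{\frac{2}{5} \left(-30\right) + 320} = \sqrt{-12 + 320} = \sqrt{308} = 2 \sqrt{77}$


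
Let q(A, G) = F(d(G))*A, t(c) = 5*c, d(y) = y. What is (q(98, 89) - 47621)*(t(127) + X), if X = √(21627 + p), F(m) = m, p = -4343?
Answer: -24700865 - 77798*√4321 ≈ -2.9815e+7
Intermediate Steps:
q(A, G) = A*G (q(A, G) = G*A = A*G)
X = 2*√4321 (X = √(21627 - 4343) = √17284 = 2*√4321 ≈ 131.47)
(q(98, 89) - 47621)*(t(127) + X) = (98*89 - 47621)*(5*127 + 2*√4321) = (8722 - 47621)*(635 + 2*√4321) = -38899*(635 + 2*√4321) = -24700865 - 77798*√4321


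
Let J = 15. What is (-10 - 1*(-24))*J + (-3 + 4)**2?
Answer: 211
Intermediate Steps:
(-10 - 1*(-24))*J + (-3 + 4)**2 = (-10 - 1*(-24))*15 + (-3 + 4)**2 = (-10 + 24)*15 + 1**2 = 14*15 + 1 = 210 + 1 = 211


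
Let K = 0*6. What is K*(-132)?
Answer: 0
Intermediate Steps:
K = 0
K*(-132) = 0*(-132) = 0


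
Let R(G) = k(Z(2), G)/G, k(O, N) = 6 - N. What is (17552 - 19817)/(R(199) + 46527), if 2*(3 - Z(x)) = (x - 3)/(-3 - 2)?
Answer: -90147/1851736 ≈ -0.048682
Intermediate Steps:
Z(x) = 27/10 + x/10 (Z(x) = 3 - (x - 3)/(2*(-3 - 2)) = 3 - (-3 + x)/(2*(-5)) = 3 - (-3 + x)*(-1)/(2*5) = 3 - (⅗ - x/5)/2 = 3 + (-3/10 + x/10) = 27/10 + x/10)
R(G) = (6 - G)/G
(17552 - 19817)/(R(199) + 46527) = (17552 - 19817)/((6 - 1*199)/199 + 46527) = -2265/((6 - 199)/199 + 46527) = -2265/((1/199)*(-193) + 46527) = -2265/(-193/199 + 46527) = -2265/9258680/199 = -2265*199/9258680 = -90147/1851736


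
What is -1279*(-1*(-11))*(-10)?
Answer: 140690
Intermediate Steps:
-1279*(-1*(-11))*(-10) = -14069*(-10) = -1279*(-110) = 140690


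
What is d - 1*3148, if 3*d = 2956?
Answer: -6488/3 ≈ -2162.7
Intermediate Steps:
d = 2956/3 (d = (1/3)*2956 = 2956/3 ≈ 985.33)
d - 1*3148 = 2956/3 - 1*3148 = 2956/3 - 3148 = -6488/3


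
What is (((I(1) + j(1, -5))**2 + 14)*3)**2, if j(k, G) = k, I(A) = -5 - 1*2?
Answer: 22500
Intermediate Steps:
I(A) = -7 (I(A) = -5 - 2 = -7)
(((I(1) + j(1, -5))**2 + 14)*3)**2 = (((-7 + 1)**2 + 14)*3)**2 = (((-6)**2 + 14)*3)**2 = ((36 + 14)*3)**2 = (50*3)**2 = 150**2 = 22500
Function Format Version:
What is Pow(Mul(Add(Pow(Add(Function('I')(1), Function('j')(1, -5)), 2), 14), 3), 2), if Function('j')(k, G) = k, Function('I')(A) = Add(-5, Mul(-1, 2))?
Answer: 22500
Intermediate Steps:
Function('I')(A) = -7 (Function('I')(A) = Add(-5, -2) = -7)
Pow(Mul(Add(Pow(Add(Function('I')(1), Function('j')(1, -5)), 2), 14), 3), 2) = Pow(Mul(Add(Pow(Add(-7, 1), 2), 14), 3), 2) = Pow(Mul(Add(Pow(-6, 2), 14), 3), 2) = Pow(Mul(Add(36, 14), 3), 2) = Pow(Mul(50, 3), 2) = Pow(150, 2) = 22500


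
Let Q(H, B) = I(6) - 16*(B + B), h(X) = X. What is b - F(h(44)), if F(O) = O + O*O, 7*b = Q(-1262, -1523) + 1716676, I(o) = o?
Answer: 1751558/7 ≈ 2.5022e+5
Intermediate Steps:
Q(H, B) = 6 - 32*B (Q(H, B) = 6 - 16*(B + B) = 6 - 32*B)
b = 1765418/7 (b = ((6 - 32*(-1523)) + 1716676)/7 = ((6 + 48736) + 1716676)/7 = (48742 + 1716676)/7 = (⅐)*1765418 = 1765418/7 ≈ 2.5220e+5)
F(O) = O + O²
b - F(h(44)) = 1765418/7 - 44*(1 + 44) = 1765418/7 - 44*45 = 1765418/7 - 1*1980 = 1765418/7 - 1980 = 1751558/7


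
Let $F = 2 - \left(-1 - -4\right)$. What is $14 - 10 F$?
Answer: $24$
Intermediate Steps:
$F = -1$ ($F = 2 - \left(-1 + 4\right) = 2 - 3 = -1$)
$14 - 10 F = 14 - -10 = 14 + 10 = 24$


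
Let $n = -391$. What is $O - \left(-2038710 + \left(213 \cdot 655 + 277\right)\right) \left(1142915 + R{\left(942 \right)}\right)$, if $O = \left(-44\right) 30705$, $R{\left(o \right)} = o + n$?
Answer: $2171346818768$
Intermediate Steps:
$R{\left(o \right)} = -391 + o$ ($R{\left(o \right)} = o - 391 = -391 + o$)
$O = -1351020$
$O - \left(-2038710 + \left(213 \cdot 655 + 277\right)\right) \left(1142915 + R{\left(942 \right)}\right) = -1351020 - \left(-2038710 + \left(213 \cdot 655 + 277\right)\right) \left(1142915 + \left(-391 + 942\right)\right) = -1351020 - \left(-2038710 + \left(139515 + 277\right)\right) \left(1142915 + 551\right) = -1351020 - \left(-2038710 + 139792\right) 1143466 = -1351020 - \left(-1898918\right) 1143466 = -1351020 - -2171348169788 = -1351020 + 2171348169788 = 2171346818768$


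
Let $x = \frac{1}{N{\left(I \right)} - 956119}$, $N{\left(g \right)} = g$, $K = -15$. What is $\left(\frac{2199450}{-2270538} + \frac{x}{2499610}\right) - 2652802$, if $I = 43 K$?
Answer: $- \frac{126358946831828808652277}{47632239681250680} \approx -2.6528 \cdot 10^{6}$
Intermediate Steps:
$I = -645$ ($I = 43 \left(-15\right) = -645$)
$x = - \frac{1}{956764}$ ($x = \frac{1}{-645 - 956119} = \frac{1}{-956764} = - \frac{1}{956764} \approx -1.0452 \cdot 10^{-6}$)
$\left(\frac{2199450}{-2270538} + \frac{x}{2499610}\right) - 2652802 = \left(\frac{2199450}{-2270538} - \frac{1}{956764 \cdot 2499610}\right) - 2652802 = \left(2199450 \left(- \frac{1}{2270538}\right) - \frac{1}{2391536862040}\right) - 2652802 = \left(- \frac{366575}{378423} - \frac{1}{2391536862040}\right) - 2652802 = - \frac{46140927642246917}{47632239681250680} - 2652802 = - \frac{126358946831828808652277}{47632239681250680}$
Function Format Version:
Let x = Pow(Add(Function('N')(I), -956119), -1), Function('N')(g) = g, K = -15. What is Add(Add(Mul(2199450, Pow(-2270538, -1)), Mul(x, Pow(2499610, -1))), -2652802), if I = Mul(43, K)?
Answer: Rational(-126358946831828808652277, 47632239681250680) ≈ -2.6528e+6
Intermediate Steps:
I = -645 (I = Mul(43, -15) = -645)
x = Rational(-1, 956764) (x = Pow(Add(-645, -956119), -1) = Pow(-956764, -1) = Rational(-1, 956764) ≈ -1.0452e-6)
Add(Add(Mul(2199450, Pow(-2270538, -1)), Mul(x, Pow(2499610, -1))), -2652802) = Add(Add(Mul(2199450, Pow(-2270538, -1)), Mul(Rational(-1, 956764), Pow(2499610, -1))), -2652802) = Add(Add(Mul(2199450, Rational(-1, 2270538)), Mul(Rational(-1, 956764), Rational(1, 2499610))), -2652802) = Add(Add(Rational(-366575, 378423), Rational(-1, 2391536862040)), -2652802) = Add(Rational(-46140927642246917, 47632239681250680), -2652802) = Rational(-126358946831828808652277, 47632239681250680)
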